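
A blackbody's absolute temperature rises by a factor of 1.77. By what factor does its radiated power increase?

P ∝ T⁴, so the power scales as (1.77)⁴ = 9.82.

factor ≈ 9.82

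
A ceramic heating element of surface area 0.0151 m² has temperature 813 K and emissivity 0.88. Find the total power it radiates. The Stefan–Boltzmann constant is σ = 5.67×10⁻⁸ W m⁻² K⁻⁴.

P = εσAT⁴ = 0.88 × 5.67×10⁻⁸ × 0.0151 × (813)⁴ = 0.88 × 5.67×10⁻⁸ × 0.0151 × 4.37×10^11.
P = 329 W.

P ≈ 329 W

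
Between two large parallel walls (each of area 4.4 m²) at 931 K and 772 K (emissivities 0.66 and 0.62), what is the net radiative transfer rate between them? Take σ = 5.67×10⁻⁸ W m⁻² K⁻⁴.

For two large parallel gray plates, q = σ(T₁⁴ − T₂⁴) / (1/ε₁ + 1/ε₂ − 1).
1/ε₁ + 1/ε₂ − 1 = 1/0.66 + 1/0.62 − 1 = 2.128.
T₁⁴ − T₂⁴ = 7.51×10^11 − 3.55×10^11 = 3.96×10^11 K⁴.
q = 5.67×10⁻⁸ × 3.96×10^11 / 2.128 = 10600 W/m².
Q = q·A = 10600 × 4.4 = 46400 W.

Q ≈ 46400 W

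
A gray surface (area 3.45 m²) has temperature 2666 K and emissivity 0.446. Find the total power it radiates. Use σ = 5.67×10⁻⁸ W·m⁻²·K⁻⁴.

P ≈ 4.41×10^6 W

P = εσAT⁴ = 0.446 × 5.67×10⁻⁸ × 3.45 × (2666)⁴ = 0.446 × 5.67×10⁻⁸ × 3.45 × 5.05×10^13.
P = 4.41×10^6 W.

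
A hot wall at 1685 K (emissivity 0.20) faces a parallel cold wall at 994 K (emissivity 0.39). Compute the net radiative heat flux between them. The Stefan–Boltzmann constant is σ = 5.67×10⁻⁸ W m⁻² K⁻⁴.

q ≈ 61200 W/m²

For two large parallel gray plates, q = σ(T₁⁴ − T₂⁴) / (1/ε₁ + 1/ε₂ − 1).
1/ε₁ + 1/ε₂ − 1 = 1/0.20 + 1/0.39 − 1 = 6.564.
T₁⁴ − T₂⁴ = 8.06×10^12 − 9.76×10^11 = 7.08×10^12 K⁴.
q = 5.67×10⁻⁸ × 7.08×10^12 / 6.564 = 61200 W/m².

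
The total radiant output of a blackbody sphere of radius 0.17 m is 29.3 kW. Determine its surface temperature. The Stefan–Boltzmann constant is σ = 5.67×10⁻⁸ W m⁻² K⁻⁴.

A = 4πr² = 4π × (0.17)² = 0.363 m².
From P = σAT⁴, T = (P / σA)^(1/4) = (29300 / (5.67×10⁻⁸ × 0.363))^(1/4).
T = (1.42×10^12)^(1/4) = 1090 K.

T ≈ 1090 K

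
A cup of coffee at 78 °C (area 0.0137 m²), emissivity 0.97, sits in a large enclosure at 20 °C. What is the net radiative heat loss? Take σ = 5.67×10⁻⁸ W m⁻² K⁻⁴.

Convert: 78 °C = 351 K; 20 °C = 293 K.
Q = εσA(T⁴ − T_s⁴). T⁴ − T_s⁴ = (351)⁴ − (293)⁴ = 1.52×10^10 − 7.37×10^9 = 7.81×10^9 K⁴.
Q = 0.97 × 5.67×10⁻⁸ × 0.0137 × 7.81×10^9 = 5.88 W.

Q ≈ 5.88 W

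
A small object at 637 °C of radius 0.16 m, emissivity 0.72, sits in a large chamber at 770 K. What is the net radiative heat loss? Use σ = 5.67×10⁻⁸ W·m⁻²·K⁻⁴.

Q ≈ 4390 W

A = 4πr² = 4π × (0.16)² = 0.322 m².
Convert: 637 °C = 910 K.
Q = εσA(T⁴ − T_s⁴). T⁴ − T_s⁴ = (910)⁴ − (770)⁴ = 6.86×10^11 − 3.52×10^11 = 3.34×10^11 K⁴.
Q = 0.72 × 5.67×10⁻⁸ × 0.322 × 3.34×10^11 = 4390 W.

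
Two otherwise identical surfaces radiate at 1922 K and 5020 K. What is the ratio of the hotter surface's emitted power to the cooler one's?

ratio ≈ 46.5

P ∝ T⁴, so the ratio is (5020/1922)⁴ = (2.612)⁴ = 46.5.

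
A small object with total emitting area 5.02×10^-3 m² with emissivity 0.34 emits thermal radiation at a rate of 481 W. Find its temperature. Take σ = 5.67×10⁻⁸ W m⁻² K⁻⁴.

From P = εσAT⁴, T = (P / εσA)^(1/4) = (481 / (0.34 × 5.67×10⁻⁸ × 5.02×10^-3))^(1/4).
T = (4.97×10^12)^(1/4) = 1490 K.

T ≈ 1490 K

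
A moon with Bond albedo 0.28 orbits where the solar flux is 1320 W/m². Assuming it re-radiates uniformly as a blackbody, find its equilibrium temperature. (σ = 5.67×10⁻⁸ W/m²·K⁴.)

T ≈ 254 K

Power absorbed = (1−a)S·πR²; power emitted = 4πR²σT⁴. Equating and cancelling πR²:
T = ((1−a)S / 4σ)^(1/4) = (950 / (4 × 5.67×10⁻⁸))^(1/4) = (4.19×10^9)^(1/4).
T = 254 K.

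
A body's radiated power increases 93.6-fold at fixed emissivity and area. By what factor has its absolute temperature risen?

P ∝ T⁴ ⇒ T ∝ P^(1/4), so T scales by (93.6)^(1/4) = 3.11.

factor ≈ 3.11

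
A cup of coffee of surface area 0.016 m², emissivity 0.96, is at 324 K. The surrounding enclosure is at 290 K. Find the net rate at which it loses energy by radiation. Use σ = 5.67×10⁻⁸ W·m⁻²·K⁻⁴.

Q = εσA(T⁴ − T_s⁴). T⁴ − T_s⁴ = (324)⁴ − (290)⁴ = 1.10×10^10 − 7.07×10^9 = 3.95×10^9 K⁴.
Q = 0.96 × 5.67×10⁻⁸ × 0.0160 × 3.95×10^9 = 3.44 W.

Q ≈ 3.44 W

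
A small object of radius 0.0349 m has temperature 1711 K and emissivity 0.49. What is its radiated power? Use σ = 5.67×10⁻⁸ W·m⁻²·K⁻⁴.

P ≈ 3640 W

A = 4πr² = 4π × (0.0349)² = 0.0153 m².
Stefan–Boltzmann: P = εσAT⁴ = 0.49 × 5.67×10⁻⁸ × 0.0153 × (1711)⁴ = 0.49 × 5.67×10⁻⁸ × 0.0153 × 8.57×10^12.
P = 3640 W.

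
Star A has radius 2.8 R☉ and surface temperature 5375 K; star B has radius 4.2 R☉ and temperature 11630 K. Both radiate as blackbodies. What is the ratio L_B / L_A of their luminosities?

L_B/L_A ≈ 49.3

L = 4πR²σT⁴ ∝ R²T⁴, so L_B/L_A = (4.2/2.8)² × (11630/5375)⁴ = 2.25 × 21.9 = 49.3.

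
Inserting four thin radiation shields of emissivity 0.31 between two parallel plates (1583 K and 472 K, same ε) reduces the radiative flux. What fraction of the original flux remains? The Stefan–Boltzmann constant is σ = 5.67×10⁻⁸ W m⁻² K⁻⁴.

ratio ≈ 0.200

With N identical shields there are N+1 = 5 gaps in series, each with the same radiative resistance, so the flux falls to 1/(N+1) of its unshielded value.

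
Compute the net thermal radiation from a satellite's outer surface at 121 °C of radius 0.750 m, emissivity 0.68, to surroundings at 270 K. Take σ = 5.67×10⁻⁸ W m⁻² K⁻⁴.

A = 4πr² = 4π × (0.750)² = 7.07 m².
Convert: 121 °C = 394 K.
Q = εσA(T⁴ − T_s⁴). T⁴ − T_s⁴ = (394)⁴ − (270)⁴ = 2.41×10^10 − 5.31×10^9 = 1.88×10^10 K⁴.
Q = 0.68 × 5.67×10⁻⁸ × 7.07 × 1.88×10^10 = 5120 W.

Q ≈ 5120 W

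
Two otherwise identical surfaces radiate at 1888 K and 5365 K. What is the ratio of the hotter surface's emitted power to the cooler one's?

ratio ≈ 65.2

P ∝ T⁴, so the ratio is (5365/1888)⁴ = (2.842)⁴ = 65.2.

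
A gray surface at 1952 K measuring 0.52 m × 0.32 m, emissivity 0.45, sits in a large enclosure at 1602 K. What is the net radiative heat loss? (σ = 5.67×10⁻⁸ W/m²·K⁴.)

Q ≈ 33700 W

A = 0.52 × 0.32 = 0.166 m².
Q = εσA(T⁴ − T_s⁴). T⁴ − T_s⁴ = (1952)⁴ − (1602)⁴ = 1.45×10^13 − 6.59×10^12 = 7.93×10^12 K⁴.
Q = 0.45 × 5.67×10⁻⁸ × 0.166 × 7.93×10^12 = 33700 W.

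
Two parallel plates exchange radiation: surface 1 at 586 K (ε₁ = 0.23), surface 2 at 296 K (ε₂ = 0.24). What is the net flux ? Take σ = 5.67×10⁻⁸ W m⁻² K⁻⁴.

For two large parallel gray plates, q = σ(T₁⁴ − T₂⁴) / (1/ε₁ + 1/ε₂ − 1).
1/ε₁ + 1/ε₂ − 1 = 1/0.23 + 1/0.24 − 1 = 7.514.
T₁⁴ − T₂⁴ = 1.18×10^11 − 7.68×10^9 = 1.10×10^11 K⁴.
q = 5.67×10⁻⁸ × 1.10×10^11 / 7.514 = 832 W/m².

q ≈ 832 W/m²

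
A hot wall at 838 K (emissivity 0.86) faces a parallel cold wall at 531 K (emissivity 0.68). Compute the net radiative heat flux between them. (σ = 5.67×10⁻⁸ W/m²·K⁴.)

q ≈ 14400 W/m²

For two large parallel gray plates, q = σ(T₁⁴ − T₂⁴) / (1/ε₁ + 1/ε₂ − 1).
1/ε₁ + 1/ε₂ − 1 = 1/0.86 + 1/0.68 − 1 = 1.633.
T₁⁴ − T₂⁴ = 4.93×10^11 − 7.95×10^10 = 4.14×10^11 K⁴.
q = 5.67×10⁻⁸ × 4.14×10^11 / 1.633 = 14400 W/m².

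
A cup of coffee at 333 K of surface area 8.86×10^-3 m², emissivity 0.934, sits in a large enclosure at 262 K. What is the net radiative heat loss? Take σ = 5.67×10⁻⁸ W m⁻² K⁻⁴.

Q ≈ 3.56 W

Q = εσA(T⁴ − T_s⁴). T⁴ − T_s⁴ = (333)⁴ − (262)⁴ = 1.23×10^10 − 4.71×10^9 = 7.58×10^9 K⁴.
Q = 0.934 × 5.67×10⁻⁸ × 8.86×10^-3 × 7.58×10^9 = 3.56 W.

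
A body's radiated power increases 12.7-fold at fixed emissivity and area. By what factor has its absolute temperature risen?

P ∝ T⁴ ⇒ T ∝ P^(1/4), so T scales by (12.7)^(1/4) = 1.89.

factor ≈ 1.89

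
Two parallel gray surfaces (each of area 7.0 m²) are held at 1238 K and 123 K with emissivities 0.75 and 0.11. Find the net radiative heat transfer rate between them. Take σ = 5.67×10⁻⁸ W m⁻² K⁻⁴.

Q ≈ 98900 W

For two large parallel gray plates, q = σ(T₁⁴ − T₂⁴) / (1/ε₁ + 1/ε₂ − 1).
1/ε₁ + 1/ε₂ − 1 = 1/0.75 + 1/0.11 − 1 = 9.424.
T₁⁴ − T₂⁴ = 2.35×10^12 − 2.29×10^8 = 2.35×10^12 K⁴.
q = 5.67×10⁻⁸ × 2.35×10^12 / 9.424 = 14100 W/m².
Q = q·A = 14100 × 7.0 = 98900 W.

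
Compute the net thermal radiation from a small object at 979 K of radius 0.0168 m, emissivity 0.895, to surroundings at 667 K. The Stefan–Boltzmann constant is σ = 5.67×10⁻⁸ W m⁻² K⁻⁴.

A = 4πr² = 4π × (0.0168)² = 3.55×10^-3 m².
Q = εσA(T⁴ − T_s⁴). T⁴ − T_s⁴ = (979)⁴ − (667)⁴ = 9.19×10^11 − 1.98×10^11 = 7.21×10^11 K⁴.
Q = 0.895 × 5.67×10⁻⁸ × 3.55×10^-3 × 7.21×10^11 = 130 W.

Q ≈ 130 W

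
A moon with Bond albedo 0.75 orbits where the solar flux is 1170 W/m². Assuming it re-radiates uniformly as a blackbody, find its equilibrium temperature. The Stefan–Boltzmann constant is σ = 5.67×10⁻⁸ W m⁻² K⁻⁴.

Power absorbed = (1−a)S·πR²; power emitted = 4πR²σT⁴. Equating and cancelling πR²:
T = ((1−a)S / 4σ)^(1/4) = (292 / (4 × 5.67×10⁻⁸))^(1/4) = (1.29×10^9)^(1/4).
T = 190 K.

T ≈ 190 K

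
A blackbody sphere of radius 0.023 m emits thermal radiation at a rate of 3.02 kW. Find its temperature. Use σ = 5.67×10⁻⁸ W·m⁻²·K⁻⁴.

T ≈ 1680 K

A = 4πr² = 4π × (0.023)² = 6.65×10^-3 m².
From P = σAT⁴, T = (P / σA)^(1/4) = (3020 / (5.67×10⁻⁸ × 6.65×10^-3))^(1/4).
T = (8.01×10^12)^(1/4) = 1680 K.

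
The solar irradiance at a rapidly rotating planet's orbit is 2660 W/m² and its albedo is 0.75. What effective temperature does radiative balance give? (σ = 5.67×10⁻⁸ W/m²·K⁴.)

T ≈ 233 K

Power absorbed = (1−a)S·πR²; power emitted = 4πR²σT⁴. Equating and cancelling πR²:
T = ((1−a)S / 4σ)^(1/4) = (665 / (4 × 5.67×10⁻⁸))^(1/4) = (2.93×10^9)^(1/4).
T = 233 K.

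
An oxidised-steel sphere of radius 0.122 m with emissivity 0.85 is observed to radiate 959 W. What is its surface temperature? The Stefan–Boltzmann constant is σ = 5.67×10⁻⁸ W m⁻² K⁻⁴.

T ≈ 571 K

A = 4πr² = 4π × (0.122)² = 0.187 m².
From P = εσAT⁴, T = (P / εσA)^(1/4) = (959 / (0.85 × 5.67×10⁻⁸ × 0.187))^(1/4).
T = (1.06×10^11)^(1/4) = 571 K.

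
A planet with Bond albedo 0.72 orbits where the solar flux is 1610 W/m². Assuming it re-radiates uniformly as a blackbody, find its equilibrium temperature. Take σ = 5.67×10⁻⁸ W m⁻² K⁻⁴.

Power absorbed = (1−a)S·πR²; power emitted = 4πR²σT⁴. Equating and cancelling πR²:
T = ((1−a)S / 4σ)^(1/4) = (451 / (4 × 5.67×10⁻⁸))^(1/4) = (1.99×10^9)^(1/4).
T = 211 K.

T ≈ 211 K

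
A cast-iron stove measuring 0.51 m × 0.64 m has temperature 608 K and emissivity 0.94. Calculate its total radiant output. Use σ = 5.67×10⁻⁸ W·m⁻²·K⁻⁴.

A = 0.51 × 0.64 = 0.326 m².
P = εσAT⁴ = 0.94 × 5.67×10⁻⁸ × 0.326 × (608)⁴ = 0.94 × 5.67×10⁻⁸ × 0.326 × 1.37×10^11.
P = 2380 W.

P ≈ 2380 W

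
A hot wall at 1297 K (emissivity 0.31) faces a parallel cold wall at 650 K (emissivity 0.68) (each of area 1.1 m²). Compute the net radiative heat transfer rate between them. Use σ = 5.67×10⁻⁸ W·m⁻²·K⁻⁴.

For two large parallel gray plates, q = σ(T₁⁴ − T₂⁴) / (1/ε₁ + 1/ε₂ − 1).
1/ε₁ + 1/ε₂ − 1 = 1/0.31 + 1/0.68 − 1 = 3.696.
T₁⁴ − T₂⁴ = 2.83×10^12 − 1.79×10^11 = 2.65×10^12 K⁴.
q = 5.67×10⁻⁸ × 2.65×10^12 / 3.696 = 40700 W/m².
Q = q·A = 40700 × 1.1 = 44700 W.

Q ≈ 44700 W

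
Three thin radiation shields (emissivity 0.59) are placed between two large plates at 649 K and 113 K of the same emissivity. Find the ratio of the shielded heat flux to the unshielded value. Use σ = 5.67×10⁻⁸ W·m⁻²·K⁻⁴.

ratio ≈ 0.250

With N identical shields there are N+1 = 4 gaps in series, each with the same radiative resistance, so the flux falls to 1/(N+1) of its unshielded value.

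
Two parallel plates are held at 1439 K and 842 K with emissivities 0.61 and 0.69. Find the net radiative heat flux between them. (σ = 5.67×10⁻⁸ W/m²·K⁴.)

For two large parallel gray plates, q = σ(T₁⁴ − T₂⁴) / (1/ε₁ + 1/ε₂ − 1).
1/ε₁ + 1/ε₂ − 1 = 1/0.61 + 1/0.69 − 1 = 2.089.
T₁⁴ − T₂⁴ = 4.29×10^12 − 5.03×10^11 = 3.79×10^12 K⁴.
q = 5.67×10⁻⁸ × 3.79×10^12 / 2.089 = 1.03×10^5 W/m².

q ≈ 1.03×10^5 W/m²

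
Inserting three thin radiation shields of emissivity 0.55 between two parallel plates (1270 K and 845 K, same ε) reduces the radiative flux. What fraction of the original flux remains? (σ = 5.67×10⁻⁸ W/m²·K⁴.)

With N identical shields there are N+1 = 4 gaps in series, each with the same radiative resistance, so the flux falls to 1/(N+1) of its unshielded value.

ratio ≈ 0.250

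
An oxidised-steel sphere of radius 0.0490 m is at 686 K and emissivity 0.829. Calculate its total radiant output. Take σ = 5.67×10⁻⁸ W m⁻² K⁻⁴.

A = 4πr² = 4π × (0.0490)² = 0.0302 m².
Stefan–Boltzmann: P = εσAT⁴ = 0.829 × 5.67×10⁻⁸ × 0.0302 × (686)⁴ = 0.829 × 5.67×10⁻⁸ × 0.0302 × 2.21×10^11.
P = 314 W.

P ≈ 314 W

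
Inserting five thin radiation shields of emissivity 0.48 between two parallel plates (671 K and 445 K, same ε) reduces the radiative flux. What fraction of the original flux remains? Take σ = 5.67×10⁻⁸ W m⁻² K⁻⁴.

With N identical shields there are N+1 = 6 gaps in series, each with the same radiative resistance, so the flux falls to 1/(N+1) of its unshielded value.

ratio ≈ 0.167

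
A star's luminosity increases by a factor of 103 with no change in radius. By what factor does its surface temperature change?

P ∝ T⁴ ⇒ T ∝ P^(1/4), so T scales by (103)^(1/4) = 3.19.

factor ≈ 3.19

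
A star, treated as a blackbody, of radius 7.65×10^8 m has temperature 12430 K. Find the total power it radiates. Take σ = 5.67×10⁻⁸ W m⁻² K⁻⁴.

P ≈ 9.95×10^27 W

A = 4πr² = 4π × (7.65×10^8)² = 7.35×10^18 m².
P = σAT⁴ = 5.67×10⁻⁸ × 7.35×10^18 × (12430)⁴ = 5.67×10⁻⁸ × 7.35×10^18 × 2.39×10^16.
P = 9.95×10^27 W.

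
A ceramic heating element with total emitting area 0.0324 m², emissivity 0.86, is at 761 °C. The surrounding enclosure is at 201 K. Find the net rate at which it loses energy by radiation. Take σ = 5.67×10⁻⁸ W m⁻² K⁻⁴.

Q ≈ 1800 W

Convert: 761 °C = 1034 K.
Q = εσA(T⁴ − T_s⁴). T⁴ − T_s⁴ = (1034)⁴ − (201)⁴ = 1.14×10^12 − 1.63×10^9 = 1.14×10^12 K⁴.
Q = 0.86 × 5.67×10⁻⁸ × 0.0324 × 1.14×10^12 = 1800 W.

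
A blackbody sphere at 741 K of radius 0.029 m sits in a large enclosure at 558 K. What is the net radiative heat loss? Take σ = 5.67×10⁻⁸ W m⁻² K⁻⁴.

A = 4πr² = 4π × (0.029)² = 0.0106 m².
Q = σA(T⁴ − T_s⁴). T⁴ − T_s⁴ = (741)⁴ − (558)⁴ = 3.01×10^11 − 9.69×10^10 = 2.05×10^11 K⁴.
Q = 5.67×10⁻⁸ × 0.0106 × 2.05×10^11 = 123 W.

Q ≈ 123 W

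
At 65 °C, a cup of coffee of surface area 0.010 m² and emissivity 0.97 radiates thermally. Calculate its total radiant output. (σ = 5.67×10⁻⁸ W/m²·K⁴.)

65 °C = 338 K.
P = εσAT⁴ = 0.97 × 5.67×10⁻⁸ × 0.0100 × (338)⁴ = 0.97 × 5.67×10⁻⁸ × 0.0100 × 1.31×10^10.
P = 7.18 W.

P ≈ 7.18 W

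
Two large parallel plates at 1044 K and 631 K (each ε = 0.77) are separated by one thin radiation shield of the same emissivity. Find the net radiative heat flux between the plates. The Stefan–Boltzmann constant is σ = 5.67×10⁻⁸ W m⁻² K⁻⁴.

q ≈ 18300 W/m²

Each of the 2 gaps contributes resistance (2/ε − 1) = 2/0.77 − 1 = 1.597; total = 3.195.
q = σ(T₁⁴ − T₂⁴) / 3.195 = 5.67×10⁻⁸ × 1.03×10^12 / 3.195 = 18300 W/m².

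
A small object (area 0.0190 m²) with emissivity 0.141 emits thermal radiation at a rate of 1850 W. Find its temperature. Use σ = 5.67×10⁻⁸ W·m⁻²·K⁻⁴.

From P = εσAT⁴, T = (P / εσA)^(1/4) = (1850 / (0.141 × 5.67×10⁻⁸ × 0.0190))^(1/4).
T = (1.22×10^13)^(1/4) = 1870 K.

T ≈ 1870 K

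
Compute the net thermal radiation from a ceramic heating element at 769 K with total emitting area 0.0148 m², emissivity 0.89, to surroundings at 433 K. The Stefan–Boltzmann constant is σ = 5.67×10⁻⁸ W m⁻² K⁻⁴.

Q = εσA(T⁴ − T_s⁴). T⁴ − T_s⁴ = (769)⁴ − (433)⁴ = 3.50×10^11 − 3.52×10^10 = 3.15×10^11 K⁴.
Q = 0.89 × 5.67×10⁻⁸ × 0.0148 × 3.15×10^11 = 235 W.

Q ≈ 235 W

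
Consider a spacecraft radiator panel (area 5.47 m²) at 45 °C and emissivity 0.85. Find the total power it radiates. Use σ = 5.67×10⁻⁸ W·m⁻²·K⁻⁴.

P ≈ 2700 W

45 °C = 318 K.
P = εσAT⁴ = 0.85 × 5.67×10⁻⁸ × 5.47 × (318)⁴ = 0.85 × 5.67×10⁻⁸ × 5.47 × 1.02×10^10.
P = 2700 W.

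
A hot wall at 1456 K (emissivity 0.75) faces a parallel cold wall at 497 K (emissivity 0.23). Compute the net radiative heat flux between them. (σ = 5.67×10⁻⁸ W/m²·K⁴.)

q ≈ 53700 W/m²

For two large parallel gray plates, q = σ(T₁⁴ − T₂⁴) / (1/ε₁ + 1/ε₂ − 1).
1/ε₁ + 1/ε₂ − 1 = 1/0.75 + 1/0.23 − 1 = 4.681.
T₁⁴ − T₂⁴ = 4.49×10^12 − 6.10×10^10 = 4.43×10^12 K⁴.
q = 5.67×10⁻⁸ × 4.43×10^12 / 4.681 = 53700 W/m².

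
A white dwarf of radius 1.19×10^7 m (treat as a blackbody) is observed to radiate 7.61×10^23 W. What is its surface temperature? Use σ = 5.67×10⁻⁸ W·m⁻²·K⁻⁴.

A = 4πr² = 4π × (1.19×10^7)² = 1.78×10^15 m².
From P = σAT⁴, T = (P / σA)^(1/4) = (7.61×10^23 / (5.67×10⁻⁸ × 1.78×10^15))^(1/4).
T = (7.54×10^15)^(1/4) = 9320 K.

T ≈ 9320 K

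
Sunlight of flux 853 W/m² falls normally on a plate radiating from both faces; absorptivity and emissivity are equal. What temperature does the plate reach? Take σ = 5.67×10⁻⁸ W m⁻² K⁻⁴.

Absorbed flux αS = emitted flux 2εσT⁴ per unit area; with α = ε this gives T = (S/2σ)^(1/4).
T = (853 / (2 × 5.67×10⁻⁸))^(1/4) = (7.52×10^9)^(1/4).
T = 294 K.

T ≈ 294 K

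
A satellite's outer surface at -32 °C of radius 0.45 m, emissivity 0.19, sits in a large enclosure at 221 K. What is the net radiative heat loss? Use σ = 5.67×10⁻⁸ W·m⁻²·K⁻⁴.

Q ≈ 27.1 W

A = 4πr² = 4π × (0.45)² = 2.54 m².
Convert: -32 °C = 241 K.
Q = εσA(T⁴ − T_s⁴). T⁴ − T_s⁴ = (241)⁴ − (221)⁴ = 3.37×10^9 − 2.39×10^9 = 9.88×10^8 K⁴.
Q = 0.19 × 5.67×10⁻⁸ × 2.54 × 9.88×10^8 = 27.1 W.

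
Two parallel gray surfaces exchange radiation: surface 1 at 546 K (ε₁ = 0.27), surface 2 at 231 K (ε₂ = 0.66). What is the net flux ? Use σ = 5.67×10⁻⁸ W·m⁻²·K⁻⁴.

For two large parallel gray plates, q = σ(T₁⁴ − T₂⁴) / (1/ε₁ + 1/ε₂ − 1).
1/ε₁ + 1/ε₂ − 1 = 1/0.27 + 1/0.66 − 1 = 4.219.
T₁⁴ − T₂⁴ = 8.89×10^10 − 2.85×10^9 = 8.60×10^10 K⁴.
q = 5.67×10⁻⁸ × 8.60×10^10 / 4.219 = 1160 W/m².

q ≈ 1160 W/m²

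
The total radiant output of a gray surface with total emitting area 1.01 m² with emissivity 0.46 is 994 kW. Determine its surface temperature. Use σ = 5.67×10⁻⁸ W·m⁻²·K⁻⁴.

T ≈ 2480 K

From P = εσAT⁴, T = (P / εσA)^(1/4) = (9.94×10^5 / (0.46 × 5.67×10⁻⁸ × 1.01))^(1/4).
T = (3.77×10^13)^(1/4) = 2480 K.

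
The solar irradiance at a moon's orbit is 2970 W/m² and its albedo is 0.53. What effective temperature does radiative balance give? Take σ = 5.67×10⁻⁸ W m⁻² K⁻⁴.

Power absorbed = (1−a)S·πR²; power emitted = 4πR²σT⁴. Equating and cancelling πR²:
T = ((1−a)S / 4σ)^(1/4) = (1400 / (4 × 5.67×10⁻⁸))^(1/4) = (6.15×10^9)^(1/4).
T = 280 K.

T ≈ 280 K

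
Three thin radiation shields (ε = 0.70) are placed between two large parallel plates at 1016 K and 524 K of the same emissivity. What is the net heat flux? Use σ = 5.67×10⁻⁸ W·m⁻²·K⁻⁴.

q ≈ 7560 W/m²

Each of the 4 gaps contributes resistance (2/ε − 1) = 2/0.70 − 1 = 1.857; total = 7.429.
q = σ(T₁⁴ − T₂⁴) / 7.429 = 5.67×10⁻⁸ × 9.90×10^11 / 7.429 = 7560 W/m².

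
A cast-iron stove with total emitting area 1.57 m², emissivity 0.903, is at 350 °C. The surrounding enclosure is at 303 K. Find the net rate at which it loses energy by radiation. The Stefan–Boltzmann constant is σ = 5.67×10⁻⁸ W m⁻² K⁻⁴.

Convert: 350 °C = 623 K.
Q = εσA(T⁴ − T_s⁴). T⁴ − T_s⁴ = (623)⁴ − (303)⁴ = 1.51×10^11 − 8.43×10^9 = 1.42×10^11 K⁴.
Q = 0.903 × 5.67×10⁻⁸ × 1.57 × 1.42×10^11 = 11400 W.

Q ≈ 11400 W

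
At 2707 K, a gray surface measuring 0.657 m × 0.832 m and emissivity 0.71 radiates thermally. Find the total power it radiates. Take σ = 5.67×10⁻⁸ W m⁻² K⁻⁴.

P ≈ 1.18×10^6 W

A = 0.657 × 0.832 = 0.547 m².
Stefan–Boltzmann: P = εσAT⁴ = 0.71 × 5.67×10⁻⁸ × 0.547 × (2707)⁴ = 0.71 × 5.67×10⁻⁸ × 0.547 × 5.37×10^13.
P = 1.18×10^6 W.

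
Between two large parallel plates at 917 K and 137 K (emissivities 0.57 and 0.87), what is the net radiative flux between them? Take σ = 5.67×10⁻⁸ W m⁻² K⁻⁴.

For two large parallel gray plates, q = σ(T₁⁴ − T₂⁴) / (1/ε₁ + 1/ε₂ − 1).
1/ε₁ + 1/ε₂ − 1 = 1/0.57 + 1/0.87 − 1 = 1.904.
T₁⁴ − T₂⁴ = 7.07×10^11 − 3.52×10^8 = 7.07×10^11 K⁴.
q = 5.67×10⁻⁸ × 7.07×10^11 / 1.904 = 21000 W/m².

q ≈ 21000 W/m²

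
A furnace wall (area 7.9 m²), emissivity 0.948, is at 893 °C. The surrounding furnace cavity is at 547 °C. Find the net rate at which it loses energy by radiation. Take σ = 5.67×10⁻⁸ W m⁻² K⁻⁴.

Convert: 893 °C = 1166 K; 547 °C = 820 K.
Q = εσA(T⁴ − T_s⁴). T⁴ − T_s⁴ = (1166)⁴ − (820)⁴ = 1.85×10^12 − 4.52×10^11 = 1.40×10^12 K⁴.
Q = 0.948 × 5.67×10⁻⁸ × 7.90 × 1.40×10^12 = 5.93×10^5 W.

Q ≈ 5.93×10^5 W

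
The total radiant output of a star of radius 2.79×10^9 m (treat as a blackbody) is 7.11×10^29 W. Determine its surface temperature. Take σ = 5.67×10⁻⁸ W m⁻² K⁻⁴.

A = 4πr² = 4π × (2.79×10^9)² = 9.78×10^19 m².
From P = σAT⁴, T = (P / σA)^(1/4) = (7.11×10^29 / (5.67×10⁻⁸ × 9.78×10^19))^(1/4).
T = (1.28×10^17)^(1/4) = 18900 K.

T ≈ 18900 K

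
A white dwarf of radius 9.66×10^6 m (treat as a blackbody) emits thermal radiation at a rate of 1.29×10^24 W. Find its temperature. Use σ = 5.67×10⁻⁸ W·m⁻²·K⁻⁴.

T ≈ 11800 K

A = 4πr² = 4π × (9.66×10^6)² = 1.17×10^15 m².
From P = σAT⁴, T = (P / σA)^(1/4) = (1.29×10^24 / (5.67×10⁻⁸ × 1.17×10^15))^(1/4).
T = (1.94×10^16)^(1/4) = 11800 K.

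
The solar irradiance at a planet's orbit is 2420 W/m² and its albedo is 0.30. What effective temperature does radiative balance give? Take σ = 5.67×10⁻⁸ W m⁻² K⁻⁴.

T ≈ 294 K

Power absorbed = (1−a)S·πR²; power emitted = 4πR²σT⁴. Equating and cancelling πR²:
T = ((1−a)S / 4σ)^(1/4) = (1690 / (4 × 5.67×10⁻⁸))^(1/4) = (7.47×10^9)^(1/4).
T = 294 K.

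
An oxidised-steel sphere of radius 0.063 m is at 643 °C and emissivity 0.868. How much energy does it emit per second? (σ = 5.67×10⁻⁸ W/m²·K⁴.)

P ≈ 1730 W

A = 4πr² = 4π × (0.063)² = 0.0499 m².
643 °C = 916 K.
Stefan–Boltzmann: P = εσAT⁴ = 0.868 × 5.67×10⁻⁸ × 0.0499 × (916)⁴ = 0.868 × 5.67×10⁻⁸ × 0.0499 × 7.04×10^11.
P = 1730 W.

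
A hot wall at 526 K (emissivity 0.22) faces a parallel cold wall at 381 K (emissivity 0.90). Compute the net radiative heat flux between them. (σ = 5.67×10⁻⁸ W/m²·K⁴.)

For two large parallel gray plates, q = σ(T₁⁴ − T₂⁴) / (1/ε₁ + 1/ε₂ − 1).
1/ε₁ + 1/ε₂ − 1 = 1/0.22 + 1/0.90 − 1 = 4.657.
T₁⁴ − T₂⁴ = 7.65×10^10 − 2.11×10^10 = 5.55×10^10 K⁴.
q = 5.67×10⁻⁸ × 5.55×10^10 / 4.657 = 676 W/m².

q ≈ 676 W/m²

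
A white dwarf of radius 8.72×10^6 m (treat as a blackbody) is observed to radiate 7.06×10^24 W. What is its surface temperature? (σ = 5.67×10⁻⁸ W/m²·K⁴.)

T ≈ 19000 K

A = 4πr² = 4π × (8.72×10^6)² = 9.56×10^14 m².
From P = σAT⁴, T = (P / σA)^(1/4) = (7.06×10^24 / (5.67×10⁻⁸ × 9.56×10^14))^(1/4).
T = (1.30×10^17)^(1/4) = 19000 K.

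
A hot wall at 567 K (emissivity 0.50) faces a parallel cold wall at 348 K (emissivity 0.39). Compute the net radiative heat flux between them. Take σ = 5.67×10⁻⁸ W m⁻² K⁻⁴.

q ≈ 1410 W/m²

For two large parallel gray plates, q = σ(T₁⁴ − T₂⁴) / (1/ε₁ + 1/ε₂ − 1).
1/ε₁ + 1/ε₂ − 1 = 1/0.50 + 1/0.39 − 1 = 3.564.
T₁⁴ − T₂⁴ = 1.03×10^11 − 1.47×10^10 = 8.87×10^10 K⁴.
q = 5.67×10⁻⁸ × 8.87×10^10 / 3.564 = 1410 W/m².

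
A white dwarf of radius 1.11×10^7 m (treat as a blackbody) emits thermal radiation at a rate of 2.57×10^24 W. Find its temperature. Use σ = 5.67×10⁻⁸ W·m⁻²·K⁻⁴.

T ≈ 13100 K

A = 4πr² = 4π × (1.11×10^7)² = 1.55×10^15 m².
From P = σAT⁴, T = (P / σA)^(1/4) = (2.57×10^24 / (5.67×10⁻⁸ × 1.55×10^15))^(1/4).
T = (2.93×10^16)^(1/4) = 13100 K.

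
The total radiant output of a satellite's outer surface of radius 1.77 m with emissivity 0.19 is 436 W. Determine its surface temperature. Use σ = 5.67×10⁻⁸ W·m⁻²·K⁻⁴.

A = 4πr² = 4π × (1.77)² = 39.4 m².
From P = εσAT⁴, T = (P / εσA)^(1/4) = (436 / (0.19 × 5.67×10⁻⁸ × 39.4))^(1/4).
T = (1.03×10^9)^(1/4) = 179 K.

T ≈ 179 K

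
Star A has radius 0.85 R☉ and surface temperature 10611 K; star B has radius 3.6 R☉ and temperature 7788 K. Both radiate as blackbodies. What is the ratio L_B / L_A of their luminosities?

L_B/L_A ≈ 5.21

L = 4πR²σT⁴ ∝ R²T⁴, so L_B/L_A = (3.6/0.85)² × (7788/10611)⁴ = 17.9 × 0.290 = 5.21.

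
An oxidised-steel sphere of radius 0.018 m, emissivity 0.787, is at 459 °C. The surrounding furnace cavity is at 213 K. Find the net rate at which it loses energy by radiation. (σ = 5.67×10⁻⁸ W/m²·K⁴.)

Q ≈ 51.8 W

A = 4πr² = 4π × (0.018)² = 4.07×10^-3 m².
Convert: 459 °C = 732 K.
Q = εσA(T⁴ − T_s⁴). T⁴ − T_s⁴ = (732)⁴ − (213)⁴ = 2.87×10^11 − 2.06×10^9 = 2.85×10^11 K⁴.
Q = 0.787 × 5.67×10⁻⁸ × 4.07×10^-3 × 2.85×10^11 = 51.8 W.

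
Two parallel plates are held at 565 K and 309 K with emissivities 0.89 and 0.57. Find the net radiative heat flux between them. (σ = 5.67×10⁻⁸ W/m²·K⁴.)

For two large parallel gray plates, q = σ(T₁⁴ − T₂⁴) / (1/ε₁ + 1/ε₂ − 1).
1/ε₁ + 1/ε₂ − 1 = 1/0.89 + 1/0.57 − 1 = 1.878.
T₁⁴ − T₂⁴ = 1.02×10^11 − 9.12×10^9 = 9.28×10^10 K⁴.
q = 5.67×10⁻⁸ × 9.28×10^10 / 1.878 = 2800 W/m².

q ≈ 2800 W/m²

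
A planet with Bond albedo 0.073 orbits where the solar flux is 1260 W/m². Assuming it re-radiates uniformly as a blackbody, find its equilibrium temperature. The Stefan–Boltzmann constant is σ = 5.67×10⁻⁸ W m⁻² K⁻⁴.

Power absorbed = (1−a)S·πR²; power emitted = 4πR²σT⁴. Equating and cancelling πR²:
T = ((1−a)S / 4σ)^(1/4) = (1170 / (4 × 5.67×10⁻⁸))^(1/4) = (5.15×10^9)^(1/4).
T = 268 K.

T ≈ 268 K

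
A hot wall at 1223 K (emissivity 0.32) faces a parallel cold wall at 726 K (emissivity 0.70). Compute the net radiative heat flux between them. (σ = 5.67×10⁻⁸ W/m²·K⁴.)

For two large parallel gray plates, q = σ(T₁⁴ − T₂⁴) / (1/ε₁ + 1/ε₂ − 1).
1/ε₁ + 1/ε₂ − 1 = 1/0.32 + 1/0.70 − 1 = 3.554.
T₁⁴ − T₂⁴ = 2.24×10^12 − 2.78×10^11 = 1.96×10^12 K⁴.
q = 5.67×10⁻⁸ × 1.96×10^12 / 3.554 = 31300 W/m².

q ≈ 31300 W/m²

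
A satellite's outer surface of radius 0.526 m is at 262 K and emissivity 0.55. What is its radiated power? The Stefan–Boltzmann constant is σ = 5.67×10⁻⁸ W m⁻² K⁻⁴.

P ≈ 511 W

A = 4πr² = 4π × (0.526)² = 3.48 m².
P = εσAT⁴ = 0.55 × 5.67×10⁻⁸ × 3.48 × (262)⁴ = 0.55 × 5.67×10⁻⁸ × 3.48 × 4.71×10^9.
P = 511 W.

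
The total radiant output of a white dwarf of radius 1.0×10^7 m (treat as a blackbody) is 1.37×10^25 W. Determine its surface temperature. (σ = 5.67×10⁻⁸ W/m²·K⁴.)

A = 4πr² = 4π × (1.0×10^7)² = 1.26×10^15 m².
From P = σAT⁴, T = (P / σA)^(1/4) = (1.37×10^25 / (5.67×10⁻⁸ × 1.26×10^15))^(1/4).
T = (1.92×10^17)^(1/4) = 20900 K.

T ≈ 20900 K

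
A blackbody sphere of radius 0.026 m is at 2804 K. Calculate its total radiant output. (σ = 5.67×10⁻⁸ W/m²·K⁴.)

A = 4πr² = 4π × (0.026)² = 8.49×10^-3 m².
P = σAT⁴ = 5.67×10⁻⁸ × 8.49×10^-3 × (2804)⁴ = 5.67×10⁻⁸ × 8.49×10^-3 × 6.18×10^13.
P = 29800 W.

P ≈ 29800 W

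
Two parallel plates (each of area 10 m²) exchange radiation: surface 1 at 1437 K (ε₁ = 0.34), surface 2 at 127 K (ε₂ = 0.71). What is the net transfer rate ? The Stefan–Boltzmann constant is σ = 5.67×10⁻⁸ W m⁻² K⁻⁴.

Q ≈ 7.22×10^5 W

For two large parallel gray plates, q = σ(T₁⁴ − T₂⁴) / (1/ε₁ + 1/ε₂ − 1).
1/ε₁ + 1/ε₂ − 1 = 1/0.34 + 1/0.71 − 1 = 3.350.
T₁⁴ − T₂⁴ = 4.26×10^12 − 2.60×10^8 = 4.26×10^12 K⁴.
q = 5.67×10⁻⁸ × 4.26×10^12 / 3.350 = 72200 W/m².
Q = q·A = 72200 × 10 = 7.22×10^5 W.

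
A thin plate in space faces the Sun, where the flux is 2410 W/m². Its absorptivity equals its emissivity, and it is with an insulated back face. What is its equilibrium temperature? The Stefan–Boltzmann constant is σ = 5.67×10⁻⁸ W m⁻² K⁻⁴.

T ≈ 454 K

Absorbed flux αS = emitted flux εσT⁴ (one radiating face); with α = ε, T = (S/σ)^(1/4).
T = (2410 / 5.67×10⁻⁸)^(1/4) = (4.25×10^10)^(1/4).
T = 454 K.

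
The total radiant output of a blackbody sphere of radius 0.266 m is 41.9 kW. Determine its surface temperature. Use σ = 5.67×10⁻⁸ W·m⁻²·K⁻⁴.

T ≈ 955 K

A = 4πr² = 4π × (0.266)² = 0.889 m².
From P = σAT⁴, T = (P / σA)^(1/4) = (41900 / (5.67×10⁻⁸ × 0.889))^(1/4).
T = (8.31×10^11)^(1/4) = 955 K.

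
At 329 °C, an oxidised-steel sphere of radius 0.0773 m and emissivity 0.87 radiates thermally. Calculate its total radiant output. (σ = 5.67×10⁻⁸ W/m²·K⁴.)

P ≈ 486 W

A = 4πr² = 4π × (0.0773)² = 0.0751 m².
329 °C = 602 K.
P = εσAT⁴ = 0.87 × 5.67×10⁻⁸ × 0.0751 × (602)⁴ = 0.87 × 5.67×10⁻⁸ × 0.0751 × 1.31×10^11.
P = 486 W.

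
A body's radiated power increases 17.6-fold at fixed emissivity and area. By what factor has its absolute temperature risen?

factor ≈ 2.05

P ∝ T⁴ ⇒ T ∝ P^(1/4), so T scales by (17.6)^(1/4) = 2.05.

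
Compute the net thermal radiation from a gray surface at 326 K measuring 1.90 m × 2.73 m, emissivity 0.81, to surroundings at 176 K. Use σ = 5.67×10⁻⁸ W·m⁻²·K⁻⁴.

A = 1.90 × 2.73 = 5.19 m².
Q = εσA(T⁴ − T_s⁴). T⁴ − T_s⁴ = (326)⁴ − (176)⁴ = 1.13×10^10 − 9.60×10^8 = 1.03×10^10 K⁴.
Q = 0.81 × 5.67×10⁻⁸ × 5.19 × 1.03×10^10 = 2460 W.

Q ≈ 2460 W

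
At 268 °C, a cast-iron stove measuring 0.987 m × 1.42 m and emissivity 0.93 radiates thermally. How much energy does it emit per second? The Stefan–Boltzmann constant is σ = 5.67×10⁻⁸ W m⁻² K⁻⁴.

A = 0.987 × 1.42 = 1.40 m².
268 °C = 541 K.
Stefan–Boltzmann: P = εσAT⁴ = 0.93 × 5.67×10⁻⁸ × 1.40 × (541)⁴ = 0.93 × 5.67×10⁻⁸ × 1.40 × 8.57×10^10.
P = 6330 W.

P ≈ 6330 W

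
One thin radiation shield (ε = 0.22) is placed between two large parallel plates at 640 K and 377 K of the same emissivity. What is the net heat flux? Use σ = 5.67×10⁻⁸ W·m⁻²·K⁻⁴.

Each of the 2 gaps contributes resistance (2/ε − 1) = 2/0.22 − 1 = 8.091; total = 16.18.
q = σ(T₁⁴ − T₂⁴) / 16.18 = 5.67×10⁻⁸ × 1.48×10^11 / 16.18 = 517 W/m².

q ≈ 517 W/m²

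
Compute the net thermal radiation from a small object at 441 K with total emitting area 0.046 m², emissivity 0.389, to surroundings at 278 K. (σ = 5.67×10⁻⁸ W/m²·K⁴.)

Q = εσA(T⁴ − T_s⁴). T⁴ − T_s⁴ = (441)⁴ − (278)⁴ = 3.78×10^10 − 5.97×10^9 = 3.19×10^10 K⁴.
Q = 0.389 × 5.67×10⁻⁸ × 0.0460 × 3.19×10^10 = 32.3 W.

Q ≈ 32.3 W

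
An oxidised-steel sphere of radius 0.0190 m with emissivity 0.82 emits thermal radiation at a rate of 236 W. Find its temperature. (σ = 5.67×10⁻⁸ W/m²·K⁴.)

T ≈ 1030 K

A = 4πr² = 4π × (0.0190)² = 4.54×10^-3 m².
From P = εσAT⁴, T = (P / εσA)^(1/4) = (236 / (0.82 × 5.67×10⁻⁸ × 4.54×10^-3))^(1/4).
T = (1.12×10^12)^(1/4) = 1030 K.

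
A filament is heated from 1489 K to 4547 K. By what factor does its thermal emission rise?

P ∝ T⁴, so the ratio is (4547/1489)⁴ = (3.054)⁴ = 87.0.

ratio ≈ 87.0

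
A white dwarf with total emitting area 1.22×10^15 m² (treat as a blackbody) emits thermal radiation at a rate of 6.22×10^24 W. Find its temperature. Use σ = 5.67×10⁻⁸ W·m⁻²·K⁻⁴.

T ≈ 17300 K

From P = σAT⁴, T = (P / σA)^(1/4) = (6.22×10^24 / (5.67×10⁻⁸ × 1.22×10^15))^(1/4).
T = (8.99×10^16)^(1/4) = 17300 K.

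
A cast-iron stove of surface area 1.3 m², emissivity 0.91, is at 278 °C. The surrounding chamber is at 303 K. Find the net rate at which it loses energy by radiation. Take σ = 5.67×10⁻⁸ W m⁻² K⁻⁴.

Q ≈ 5620 W

Convert: 278 °C = 551 K.
Q = εσA(T⁴ − T_s⁴). T⁴ − T_s⁴ = (551)⁴ − (303)⁴ = 9.22×10^10 − 8.43×10^9 = 8.37×10^10 K⁴.
Q = 0.91 × 5.67×10⁻⁸ × 1.30 × 8.37×10^10 = 5620 W.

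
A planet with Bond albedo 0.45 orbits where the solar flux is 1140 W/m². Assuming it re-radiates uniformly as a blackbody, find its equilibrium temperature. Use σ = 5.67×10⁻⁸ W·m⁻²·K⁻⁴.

T ≈ 229 K

Power absorbed = (1−a)S·πR²; power emitted = 4πR²σT⁴. Equating and cancelling πR²:
T = ((1−a)S / 4σ)^(1/4) = (627 / (4 × 5.67×10⁻⁸))^(1/4) = (2.76×10^9)^(1/4).
T = 229 K.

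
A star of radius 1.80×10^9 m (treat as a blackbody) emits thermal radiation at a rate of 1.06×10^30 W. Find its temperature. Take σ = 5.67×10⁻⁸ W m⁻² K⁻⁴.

A = 4πr² = 4π × (1.80×10^9)² = 4.07×10^19 m².
From P = σAT⁴, T = (P / σA)^(1/4) = (1.06×10^30 / (5.67×10⁻⁸ × 4.07×10^19))^(1/4).
T = (4.59×10^17)^(1/4) = 26000 K.

T ≈ 26000 K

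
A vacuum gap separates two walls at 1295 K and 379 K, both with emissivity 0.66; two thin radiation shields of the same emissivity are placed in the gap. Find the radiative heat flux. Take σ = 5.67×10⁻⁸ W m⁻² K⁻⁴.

q ≈ 26000 W/m²

Each of the 3 gaps contributes resistance (2/ε − 1) = 2/0.66 − 1 = 2.030; total = 6.091.
q = σ(T₁⁴ − T₂⁴) / 6.091 = 5.67×10⁻⁸ × 2.79×10^12 / 6.091 = 26000 W/m².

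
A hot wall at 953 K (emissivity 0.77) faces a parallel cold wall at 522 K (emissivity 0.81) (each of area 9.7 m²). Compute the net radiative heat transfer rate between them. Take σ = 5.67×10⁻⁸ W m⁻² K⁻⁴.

Q ≈ 2.69×10^5 W

For two large parallel gray plates, q = σ(T₁⁴ − T₂⁴) / (1/ε₁ + 1/ε₂ − 1).
1/ε₁ + 1/ε₂ − 1 = 1/0.77 + 1/0.81 − 1 = 1.533.
T₁⁴ − T₂⁴ = 8.25×10^11 − 7.42×10^10 = 7.51×10^11 K⁴.
q = 5.67×10⁻⁸ × 7.51×10^11 / 1.533 = 27800 W/m².
Q = q·A = 27800 × 9.7 = 2.69×10^5 W.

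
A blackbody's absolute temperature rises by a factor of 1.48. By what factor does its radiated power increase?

factor ≈ 4.80

P ∝ T⁴, so the power scales as (1.48)⁴ = 4.80.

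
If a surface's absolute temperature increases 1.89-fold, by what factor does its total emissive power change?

factor ≈ 12.8

P ∝ T⁴, so the power scales as (1.89)⁴ = 12.8.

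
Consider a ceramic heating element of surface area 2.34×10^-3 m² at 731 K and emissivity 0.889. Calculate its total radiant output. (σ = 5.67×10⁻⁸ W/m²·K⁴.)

P ≈ 33.7 W

P = εσAT⁴ = 0.889 × 5.67×10⁻⁸ × 2.34×10^-3 × (731)⁴ = 0.889 × 5.67×10⁻⁸ × 2.34×10^-3 × 2.86×10^11.
P = 33.7 W.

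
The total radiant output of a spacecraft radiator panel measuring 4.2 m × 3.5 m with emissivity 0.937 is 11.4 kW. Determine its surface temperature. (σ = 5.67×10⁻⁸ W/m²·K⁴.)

T ≈ 348 K

A = 4.2 × 3.5 = 14.7 m².
From P = εσAT⁴, T = (P / εσA)^(1/4) = (11400 / (0.937 × 5.67×10⁻⁸ × 14.7))^(1/4).
T = (1.46×10^10)^(1/4) = 348 K.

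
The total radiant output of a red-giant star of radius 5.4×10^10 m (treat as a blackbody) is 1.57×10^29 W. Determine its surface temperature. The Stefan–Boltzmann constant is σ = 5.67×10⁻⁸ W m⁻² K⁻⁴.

A = 4πr² = 4π × (5.4×10^10)² = 3.66×10^22 m².
From P = σAT⁴, T = (P / σA)^(1/4) = (1.57×10^29 / (5.67×10⁻⁸ × 3.66×10^22))^(1/4).
T = (7.56×10^13)^(1/4) = 2950 K.

T ≈ 2950 K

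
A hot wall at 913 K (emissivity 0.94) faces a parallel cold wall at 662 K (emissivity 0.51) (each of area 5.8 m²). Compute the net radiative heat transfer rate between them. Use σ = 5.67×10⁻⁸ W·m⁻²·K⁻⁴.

For two large parallel gray plates, q = σ(T₁⁴ − T₂⁴) / (1/ε₁ + 1/ε₂ − 1).
1/ε₁ + 1/ε₂ − 1 = 1/0.94 + 1/0.51 − 1 = 2.025.
T₁⁴ − T₂⁴ = 6.95×10^11 − 1.92×10^11 = 5.03×10^11 K⁴.
q = 5.67×10⁻⁸ × 5.03×10^11 / 2.025 = 14100 W/m².
Q = q·A = 14100 × 5.8 = 81700 W.

Q ≈ 81700 W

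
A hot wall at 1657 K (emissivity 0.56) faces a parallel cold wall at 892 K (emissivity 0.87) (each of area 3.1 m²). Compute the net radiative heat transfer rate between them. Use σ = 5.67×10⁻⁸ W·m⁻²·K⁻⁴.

Q ≈ 6.27×10^5 W

For two large parallel gray plates, q = σ(T₁⁴ − T₂⁴) / (1/ε₁ + 1/ε₂ − 1).
1/ε₁ + 1/ε₂ − 1 = 1/0.56 + 1/0.87 − 1 = 1.935.
T₁⁴ − T₂⁴ = 7.54×10^12 − 6.33×10^11 = 6.91×10^12 K⁴.
q = 5.67×10⁻⁸ × 6.91×10^12 / 1.935 = 2.02×10^5 W/m².
Q = q·A = 2.02×10^5 × 3.1 = 6.27×10^5 W.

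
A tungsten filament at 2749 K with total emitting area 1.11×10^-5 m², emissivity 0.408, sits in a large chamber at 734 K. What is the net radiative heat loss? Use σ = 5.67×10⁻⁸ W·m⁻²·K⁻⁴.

Q ≈ 14.6 W

Q = εσA(T⁴ − T_s⁴). T⁴ − T_s⁴ = (2749)⁴ − (734)⁴ = 5.71×10^13 − 2.90×10^11 = 5.68×10^13 K⁴.
Q = 0.408 × 5.67×10⁻⁸ × 1.11×10^-5 × 5.68×10^13 = 14.6 W.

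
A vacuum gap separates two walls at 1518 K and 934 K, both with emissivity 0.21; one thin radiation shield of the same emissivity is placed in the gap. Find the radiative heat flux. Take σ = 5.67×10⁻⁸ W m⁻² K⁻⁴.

q ≈ 15100 W/m²

Each of the 2 gaps contributes resistance (2/ε − 1) = 2/0.21 − 1 = 8.524; total = 17.05.
q = σ(T₁⁴ − T₂⁴) / 17.05 = 5.67×10⁻⁸ × 4.55×10^12 / 17.05 = 15100 W/m².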